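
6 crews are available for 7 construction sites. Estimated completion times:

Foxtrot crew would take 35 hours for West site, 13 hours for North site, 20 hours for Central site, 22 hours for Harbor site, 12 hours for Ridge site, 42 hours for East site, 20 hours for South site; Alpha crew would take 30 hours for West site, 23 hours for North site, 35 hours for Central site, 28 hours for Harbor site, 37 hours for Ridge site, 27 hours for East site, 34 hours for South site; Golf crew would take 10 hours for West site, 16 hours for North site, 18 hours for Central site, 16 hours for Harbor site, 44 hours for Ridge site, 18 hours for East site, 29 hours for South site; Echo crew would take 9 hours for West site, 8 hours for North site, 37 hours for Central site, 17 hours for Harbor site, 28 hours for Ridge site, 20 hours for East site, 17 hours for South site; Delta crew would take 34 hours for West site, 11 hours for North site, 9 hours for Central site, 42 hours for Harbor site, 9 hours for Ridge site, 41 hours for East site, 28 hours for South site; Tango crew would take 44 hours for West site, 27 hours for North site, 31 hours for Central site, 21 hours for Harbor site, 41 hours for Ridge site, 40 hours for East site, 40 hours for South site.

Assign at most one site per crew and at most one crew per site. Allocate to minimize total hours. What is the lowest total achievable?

Optimal: Foxtrot crew→Ridge site (12 hours), Alpha crew→East site (27 hours), Golf crew→West site (10 hours), Echo crew→North site (8 hours), Delta crew→Central site (9 hours), Tango crew→Harbor site (21 hours) — total 12+27+10+8+9+21 = 87 hours.
Row-greedy (each crew in turn takes its cheapest remaining site) gives 111 hours, worse by 24.
Next-best assignment: Foxtrot crew→Ridge site, Alpha crew→North site, Golf crew→West site, Echo crew→South site, Delta crew→Central site, Tango crew→Harbor site = 92 hours.
Checked against all permutations: 87 hours is optimal.

Min total: 87 hours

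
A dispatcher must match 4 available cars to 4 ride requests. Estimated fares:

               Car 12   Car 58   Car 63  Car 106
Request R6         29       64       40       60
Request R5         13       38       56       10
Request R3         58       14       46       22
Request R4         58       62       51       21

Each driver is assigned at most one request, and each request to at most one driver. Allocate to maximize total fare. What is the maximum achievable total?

Max total: $236

This is the linear assignment problem.
Optimal: Car 12→Request R3 ($58), Car 58→Request R4 ($62), Car 63→Request R5 ($56), Car 106→Request R6 ($60) — total 58+62+56+60 = $236.
Next-best assignment: Car 12→Request R3, Car 58→Request R5, Car 63→Request R4, Car 106→Request R6 = $207.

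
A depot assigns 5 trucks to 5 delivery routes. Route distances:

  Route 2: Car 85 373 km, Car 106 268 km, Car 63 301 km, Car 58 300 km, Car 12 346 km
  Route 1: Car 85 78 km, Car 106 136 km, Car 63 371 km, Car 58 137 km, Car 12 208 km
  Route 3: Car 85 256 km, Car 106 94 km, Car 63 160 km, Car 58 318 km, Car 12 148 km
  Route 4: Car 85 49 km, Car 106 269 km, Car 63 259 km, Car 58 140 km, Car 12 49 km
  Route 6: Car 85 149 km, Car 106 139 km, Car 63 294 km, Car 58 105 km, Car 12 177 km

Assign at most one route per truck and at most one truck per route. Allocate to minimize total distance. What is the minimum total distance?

Min total: 627 km

Optimal: Car 85→Route 1 (78 km), Car 106→Route 3 (94 km), Car 63→Route 2 (301 km), Car 58→Route 6 (105 km), Car 12→Route 4 (49 km) — total 78+94+301+105+49 = 627 km.
Row-greedy (each truck in turn takes its cheapest remaining route) gives 920 km, worse by 293.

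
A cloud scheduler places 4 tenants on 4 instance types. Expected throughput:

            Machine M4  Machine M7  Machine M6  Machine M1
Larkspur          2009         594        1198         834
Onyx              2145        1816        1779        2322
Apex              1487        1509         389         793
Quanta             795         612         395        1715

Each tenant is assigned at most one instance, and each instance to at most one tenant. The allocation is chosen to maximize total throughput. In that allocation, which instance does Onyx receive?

Optimal: Larkspur→Machine M4 (2009 ops/s), Onyx→Machine M6 (1779 ops/s), Apex→Machine M7 (1509 ops/s), Quanta→Machine M1 (1715 ops/s) — total 2009+1779+1509+1715 = 7012 ops/s.
Max-entry greedy (repeatedly take the single best remaining cell) gives 6235 ops/s, worse by 777.
Every other assignment is strictly worse.
Onyx's own top instance is Machine M1 (2322 ops/s), but forcing Onyx→Machine M1 and reassigning the rest optimally gives only 6235 ops/s — worse by 777.

Onyx receives Machine M6.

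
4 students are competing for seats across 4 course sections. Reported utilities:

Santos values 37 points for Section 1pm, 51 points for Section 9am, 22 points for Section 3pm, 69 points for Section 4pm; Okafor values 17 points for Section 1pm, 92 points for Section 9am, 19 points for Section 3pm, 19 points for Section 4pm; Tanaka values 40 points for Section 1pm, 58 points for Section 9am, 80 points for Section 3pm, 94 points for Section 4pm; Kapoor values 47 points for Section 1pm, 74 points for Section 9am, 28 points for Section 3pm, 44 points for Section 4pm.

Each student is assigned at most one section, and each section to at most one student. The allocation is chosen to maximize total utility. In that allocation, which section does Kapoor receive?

Kapoor receives Section 1pm.

Optimal: Santos→Section 4pm (69 points), Okafor→Section 9am (92 points), Tanaka→Section 3pm (80 points), Kapoor→Section 1pm (47 points) — total 69+92+80+47 = 288 points.
Max-entry greedy (repeatedly take the single best remaining cell) gives 255 points, worse by 33.
Kapoor's own top section is Section 9am (74 points), but forcing Kapoor→Section 9am and reassigning the rest optimally gives only 240 points — worse by 48.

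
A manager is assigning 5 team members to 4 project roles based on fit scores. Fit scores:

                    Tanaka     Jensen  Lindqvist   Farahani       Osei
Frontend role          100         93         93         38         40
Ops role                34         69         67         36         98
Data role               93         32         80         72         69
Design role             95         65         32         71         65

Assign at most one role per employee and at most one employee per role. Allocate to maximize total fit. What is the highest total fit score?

Max total: 366 pts

Optimal: Jensen→Frontend role (93 pts), Osei→Ops role (98 pts), Lindqvist→Data role (80 pts), Tanaka→Design role (95 pts) — total 93+98+80+95 = 366 pts.
Checked against all permutations: 366 pts is optimal.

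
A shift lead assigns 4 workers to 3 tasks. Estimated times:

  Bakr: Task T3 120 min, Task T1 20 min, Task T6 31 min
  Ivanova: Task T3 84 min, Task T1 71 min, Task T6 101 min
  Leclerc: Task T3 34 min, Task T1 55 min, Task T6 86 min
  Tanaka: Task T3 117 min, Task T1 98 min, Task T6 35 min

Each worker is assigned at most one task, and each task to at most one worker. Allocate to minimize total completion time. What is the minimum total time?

This is a one-to-one assignment (minimum-cost bipartite matching).
Optimal: Leclerc→Task T3 (34 min), Bakr→Task T1 (20 min), Tanaka→Task T6 (35 min) — total 34+20+35 = 89 min.
Row-greedy (each worker in turn takes its cheapest remaining task) gives 190 min, worse by 101.
Next-best assignment: Leclerc→Task T3, Ivanova→Task T1, Bakr→Task T6 = 136 min.
Swapping Leclerc↔Tanaka (Leclerc→Task T6 86 min, Tanaka→Task T3 117 min) adds 134.

Minimum total: 89 min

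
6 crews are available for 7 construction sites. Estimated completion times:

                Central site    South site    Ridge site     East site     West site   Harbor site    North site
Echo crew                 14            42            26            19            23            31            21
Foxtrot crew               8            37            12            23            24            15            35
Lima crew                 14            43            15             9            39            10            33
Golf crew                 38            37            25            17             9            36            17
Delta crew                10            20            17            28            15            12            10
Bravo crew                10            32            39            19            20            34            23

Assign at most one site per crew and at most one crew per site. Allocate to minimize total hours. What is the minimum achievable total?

Optimal: Echo crew→East site (19 hours), Foxtrot crew→Ridge site (12 hours), Lima crew→Harbor site (10 hours), Golf crew→West site (9 hours), Delta crew→North site (10 hours), Bravo crew→Central site (10 hours) — total 19+12+10+9+10+10 = 70 hours.
Min-entry greedy (repeatedly take the single cheapest remaining cell) gives 94 hours, worse by 24.
Next-best assignment: Echo crew→North site, Foxtrot crew→Ridge site, Lima crew→East site, Golf crew→West site, Delta crew→Harbor site, Bravo crew→Central site = 73 hours.

Minimum total: 70 hours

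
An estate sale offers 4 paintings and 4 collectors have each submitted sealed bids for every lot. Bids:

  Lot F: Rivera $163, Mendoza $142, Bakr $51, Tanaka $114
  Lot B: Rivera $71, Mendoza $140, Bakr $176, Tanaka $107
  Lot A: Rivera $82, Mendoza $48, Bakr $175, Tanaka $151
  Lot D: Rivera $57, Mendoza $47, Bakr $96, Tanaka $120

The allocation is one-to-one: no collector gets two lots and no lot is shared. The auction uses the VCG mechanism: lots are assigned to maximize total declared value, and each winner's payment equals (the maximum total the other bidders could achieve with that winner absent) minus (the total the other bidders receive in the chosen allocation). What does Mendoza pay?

Mendoza pays $32.

Efficient allocation: Rivera→Lot F ($163), Mendoza→Lot B ($140), Bakr→Lot A ($175), Tanaka→Lot D ($120); total welfare W = $598.
Mendoza receives Lot B at value $140, so the others get W − 140 = $458.
Without Mendoza: best allocation of the remaining 3 bidders over all 4 lots is Rivera→Lot F ($163), Bakr→Lot B ($176), Tanaka→Lot A ($151), total $490.
VCG payment = (others' best without Mendoza) − (others' welfare with Mendoza) = 490 − 458 = $32.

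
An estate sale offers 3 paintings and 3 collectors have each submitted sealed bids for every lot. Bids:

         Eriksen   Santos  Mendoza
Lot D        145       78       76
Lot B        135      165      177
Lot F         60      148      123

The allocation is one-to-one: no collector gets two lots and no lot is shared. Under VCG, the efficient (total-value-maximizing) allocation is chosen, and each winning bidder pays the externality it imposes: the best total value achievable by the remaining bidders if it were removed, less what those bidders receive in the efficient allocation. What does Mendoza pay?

Mendoza pays $17.

Efficient allocation: Eriksen→Lot D ($145), Santos→Lot F ($148), Mendoza→Lot B ($177); total welfare W = $470.
Mendoza receives Lot B at value $177, so the others get W − 177 = $293.
Without Mendoza: best allocation of the remaining 2 bidders over all 3 lots is Eriksen→Lot D ($145), Santos→Lot B ($165), total $310.
VCG payment = (others' best without Mendoza) − (others' welfare with Mendoza) = 310 − 293 = $17.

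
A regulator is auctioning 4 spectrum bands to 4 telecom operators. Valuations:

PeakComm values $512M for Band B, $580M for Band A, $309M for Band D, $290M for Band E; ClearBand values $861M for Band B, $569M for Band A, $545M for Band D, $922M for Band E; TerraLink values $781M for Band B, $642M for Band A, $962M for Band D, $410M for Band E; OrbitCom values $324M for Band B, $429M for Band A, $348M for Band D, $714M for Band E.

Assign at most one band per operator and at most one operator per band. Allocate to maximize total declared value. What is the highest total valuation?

This is the linear assignment problem.
Optimal: PeakComm→Band A ($580M), ClearBand→Band B ($861M), TerraLink→Band D ($962M), OrbitCom→Band E ($714M) — total 580+861+962+714 = $3117M.
Row-greedy (each operator in turn takes its best remaining band) gives $2788M, worse by 329.
Next-best assignment: PeakComm→Band B, ClearBand→Band E, TerraLink→Band D, OrbitCom→Band A = $2825M.
Checked against all permutations: $3117M is optimal.

Max total: $3117M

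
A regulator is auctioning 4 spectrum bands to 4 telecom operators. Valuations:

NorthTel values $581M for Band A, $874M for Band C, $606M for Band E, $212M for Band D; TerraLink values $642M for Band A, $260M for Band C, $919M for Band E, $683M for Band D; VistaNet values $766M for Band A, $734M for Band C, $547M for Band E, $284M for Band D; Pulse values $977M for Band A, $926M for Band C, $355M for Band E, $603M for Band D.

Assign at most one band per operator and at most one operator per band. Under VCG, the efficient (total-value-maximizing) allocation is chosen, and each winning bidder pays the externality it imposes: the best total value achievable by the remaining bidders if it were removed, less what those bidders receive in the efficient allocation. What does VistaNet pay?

VistaNet pays $374M.

Efficient allocation: NorthTel→Band C ($874M), TerraLink→Band E ($919M), VistaNet→Band A ($766M), Pulse→Band D ($603M); total welfare W = $3162M.
VistaNet receives Band A at value $766M, so the others get W − 766 = $2396M.
Without VistaNet: best allocation of the remaining 3 bidders over all 4 bands is NorthTel→Band C ($874M), TerraLink→Band E ($919M), Pulse→Band A ($977M), total $2770M.
VCG payment = (others' best without VistaNet) − (others' welfare with VistaNet) = 2770 − 2396 = $374M.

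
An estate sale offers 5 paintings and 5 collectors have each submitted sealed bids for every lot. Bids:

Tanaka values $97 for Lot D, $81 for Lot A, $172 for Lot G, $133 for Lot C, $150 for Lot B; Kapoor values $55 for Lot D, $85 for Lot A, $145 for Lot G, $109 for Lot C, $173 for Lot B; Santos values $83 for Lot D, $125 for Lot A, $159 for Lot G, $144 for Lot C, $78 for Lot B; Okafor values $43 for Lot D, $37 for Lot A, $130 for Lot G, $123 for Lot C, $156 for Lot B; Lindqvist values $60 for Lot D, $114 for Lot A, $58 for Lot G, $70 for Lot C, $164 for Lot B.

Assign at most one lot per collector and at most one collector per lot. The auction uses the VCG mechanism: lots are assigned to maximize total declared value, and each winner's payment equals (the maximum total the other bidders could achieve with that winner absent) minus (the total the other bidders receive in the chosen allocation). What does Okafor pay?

Efficient allocation: Tanaka→Lot D ($97), Kapoor→Lot B ($173), Santos→Lot G ($159), Okafor→Lot C ($123), Lindqvist→Lot A ($114); total welfare W = $666.
Okafor receives Lot C at value $123, so the others get W − 123 = $543.
Without Okafor: best allocation of the remaining 4 bidders over all 5 lots is Tanaka→Lot G ($172), Kapoor→Lot B ($173), Santos→Lot C ($144), Lindqvist→Lot A ($114), total $603.
VCG payment = (others' best without Okafor) − (others' welfare with Okafor) = 603 − 543 = $60.

Okafor pays $60.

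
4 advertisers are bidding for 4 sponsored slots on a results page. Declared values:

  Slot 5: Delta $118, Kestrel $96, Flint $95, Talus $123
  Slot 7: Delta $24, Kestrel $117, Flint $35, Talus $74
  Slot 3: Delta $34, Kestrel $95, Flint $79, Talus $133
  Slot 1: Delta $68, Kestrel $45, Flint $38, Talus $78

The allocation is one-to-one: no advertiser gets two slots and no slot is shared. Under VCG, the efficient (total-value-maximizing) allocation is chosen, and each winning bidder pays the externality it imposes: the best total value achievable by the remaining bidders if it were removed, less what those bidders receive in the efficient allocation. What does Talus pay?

Efficient allocation: Delta→Slot 1 ($68), Kestrel→Slot 7 ($117), Flint→Slot 5 ($95), Talus→Slot 3 ($133); total welfare W = $413.
Talus receives Slot 3 at value $133, so the others get W − 133 = $280.
Without Talus: best allocation of the remaining 3 bidders over all 4 slots is Delta→Slot 5 ($118), Kestrel→Slot 7 ($117), Flint→Slot 3 ($79), total $314.
VCG payment = (others' best without Talus) − (others' welfare with Talus) = 314 − 280 = $34.

Talus pays $34.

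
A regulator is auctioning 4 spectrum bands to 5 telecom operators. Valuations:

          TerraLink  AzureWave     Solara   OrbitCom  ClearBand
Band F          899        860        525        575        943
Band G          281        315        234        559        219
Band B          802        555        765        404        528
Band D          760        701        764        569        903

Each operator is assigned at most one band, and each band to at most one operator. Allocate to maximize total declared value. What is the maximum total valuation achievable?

Maximum total: $3126M

Optimal: TerraLink→Band F ($899M), OrbitCom→Band G ($559M), Solara→Band B ($765M), ClearBand→Band D ($903M) — total 899+559+765+903 = $3126M.
Next-best assignment: AzureWave→Band F, OrbitCom→Band G, TerraLink→Band B, ClearBand→Band D = $3124M.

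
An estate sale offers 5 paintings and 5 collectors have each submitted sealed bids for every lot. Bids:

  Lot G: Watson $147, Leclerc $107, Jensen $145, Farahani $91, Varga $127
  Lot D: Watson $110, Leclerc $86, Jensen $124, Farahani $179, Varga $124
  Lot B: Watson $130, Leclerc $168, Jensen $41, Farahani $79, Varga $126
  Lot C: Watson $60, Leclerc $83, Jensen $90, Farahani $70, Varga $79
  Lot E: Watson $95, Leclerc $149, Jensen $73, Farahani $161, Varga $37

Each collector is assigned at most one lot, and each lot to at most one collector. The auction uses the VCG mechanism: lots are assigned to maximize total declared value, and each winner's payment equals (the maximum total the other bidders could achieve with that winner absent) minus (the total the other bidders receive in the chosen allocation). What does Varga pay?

Efficient allocation: Watson→Lot G ($147), Leclerc→Lot E ($149), Jensen→Lot C ($90), Farahani→Lot D ($179), Varga→Lot B ($126); total welfare W = $691.
Varga receives Lot B at value $126, so the others get W − 126 = $565.
Without Varga: best allocation of the remaining 4 bidders over all 5 lots is Watson→Lot B ($130), Leclerc→Lot E ($149), Jensen→Lot G ($145), Farahani→Lot D ($179), total $603.
VCG payment = (others' best without Varga) − (others' welfare with Varga) = 603 − 565 = $38.

Varga pays $38.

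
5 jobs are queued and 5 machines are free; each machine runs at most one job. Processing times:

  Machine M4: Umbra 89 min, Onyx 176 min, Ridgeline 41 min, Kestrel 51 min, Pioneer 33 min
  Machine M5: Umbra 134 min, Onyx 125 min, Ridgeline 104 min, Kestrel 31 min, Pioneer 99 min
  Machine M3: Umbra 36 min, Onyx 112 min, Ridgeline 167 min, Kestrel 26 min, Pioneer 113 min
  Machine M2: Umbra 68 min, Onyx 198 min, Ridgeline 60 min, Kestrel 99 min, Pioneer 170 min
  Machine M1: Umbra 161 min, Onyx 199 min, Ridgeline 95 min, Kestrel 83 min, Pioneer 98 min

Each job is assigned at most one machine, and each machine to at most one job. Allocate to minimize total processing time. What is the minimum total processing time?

Treat this as an assignment problem: match each job to one machine.
Optimal: Umbra→Machine M3 (36 min), Onyx→Machine M5 (125 min), Ridgeline→Machine M2 (60 min), Kestrel→Machine M1 (83 min), Pioneer→Machine M4 (33 min) — total 36+125+60+83+33 = 337 min.
Min-entry greedy (repeatedly take the single cheapest remaining cell) gives 405 min, worse by 68.

Min total: 337 min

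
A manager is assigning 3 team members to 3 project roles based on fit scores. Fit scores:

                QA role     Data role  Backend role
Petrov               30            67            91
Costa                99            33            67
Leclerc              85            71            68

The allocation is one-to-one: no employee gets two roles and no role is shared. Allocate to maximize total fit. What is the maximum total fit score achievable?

Optimal: Petrov→Backend role (91 pts), Costa→QA role (99 pts), Leclerc→Data role (71 pts) — total 91+99+71 = 261 pts.

Max total: 261 pts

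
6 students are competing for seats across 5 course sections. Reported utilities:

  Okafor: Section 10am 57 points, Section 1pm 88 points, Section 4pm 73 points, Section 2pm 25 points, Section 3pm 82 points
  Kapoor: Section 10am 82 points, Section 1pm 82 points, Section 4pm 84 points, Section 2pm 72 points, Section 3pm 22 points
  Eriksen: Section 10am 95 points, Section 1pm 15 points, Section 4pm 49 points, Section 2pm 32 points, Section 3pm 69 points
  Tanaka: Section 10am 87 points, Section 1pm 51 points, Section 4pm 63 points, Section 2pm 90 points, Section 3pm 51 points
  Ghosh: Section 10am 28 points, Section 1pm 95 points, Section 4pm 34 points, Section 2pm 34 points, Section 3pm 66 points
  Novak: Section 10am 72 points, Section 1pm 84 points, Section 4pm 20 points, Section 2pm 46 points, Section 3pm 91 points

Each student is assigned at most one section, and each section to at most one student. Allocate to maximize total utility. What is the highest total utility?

Treat this as an assignment problem: match each student to one section.
Optimal: Eriksen→Section 10am (95 points), Ghosh→Section 1pm (95 points), Kapoor→Section 4pm (84 points), Tanaka→Section 2pm (90 points), Novak→Section 3pm (91 points) — total 95+95+84+90+91 = 455 points.

Max total: 455 points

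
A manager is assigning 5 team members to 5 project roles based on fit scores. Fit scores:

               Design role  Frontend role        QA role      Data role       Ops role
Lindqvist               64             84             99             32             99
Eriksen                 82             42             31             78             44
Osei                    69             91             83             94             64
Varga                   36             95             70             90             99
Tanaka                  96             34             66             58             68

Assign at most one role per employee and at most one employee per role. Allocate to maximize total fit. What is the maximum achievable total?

Max total: 463 pts

Optimal: Lindqvist→QA role (99 pts), Eriksen→Data role (78 pts), Osei→Frontend role (91 pts), Varga→Ops role (99 pts), Tanaka→Design role (96 pts) — total 99+78+91+99+96 = 463 pts.
Max-entry greedy (repeatedly take the single best remaining cell) gives 430 pts, worse by 33.
Next-best assignment: Lindqvist→Ops role, Eriksen→Data role, Osei→QA role, Varga→Frontend role, Tanaka→Design role = 451 pts.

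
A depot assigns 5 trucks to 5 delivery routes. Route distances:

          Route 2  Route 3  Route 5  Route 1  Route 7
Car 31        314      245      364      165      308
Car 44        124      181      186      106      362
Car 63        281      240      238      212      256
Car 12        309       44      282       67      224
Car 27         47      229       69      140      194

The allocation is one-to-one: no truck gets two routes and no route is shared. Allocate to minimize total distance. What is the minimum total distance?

Optimal: Car 31→Route 1 (165 km), Car 44→Route 2 (124 km), Car 63→Route 7 (256 km), Car 12→Route 3 (44 km), Car 27→Route 5 (69 km) — total 165+124+256+44+69 = 658 km.
Min-entry greedy (repeatedly take the single cheapest remaining cell) gives 743 km, worse by 85.
Next-best assignment: Car 31→Route 1, Car 44→Route 5, Car 63→Route 7, Car 12→Route 3, Car 27→Route 2 = 698 km.

Min total: 658 km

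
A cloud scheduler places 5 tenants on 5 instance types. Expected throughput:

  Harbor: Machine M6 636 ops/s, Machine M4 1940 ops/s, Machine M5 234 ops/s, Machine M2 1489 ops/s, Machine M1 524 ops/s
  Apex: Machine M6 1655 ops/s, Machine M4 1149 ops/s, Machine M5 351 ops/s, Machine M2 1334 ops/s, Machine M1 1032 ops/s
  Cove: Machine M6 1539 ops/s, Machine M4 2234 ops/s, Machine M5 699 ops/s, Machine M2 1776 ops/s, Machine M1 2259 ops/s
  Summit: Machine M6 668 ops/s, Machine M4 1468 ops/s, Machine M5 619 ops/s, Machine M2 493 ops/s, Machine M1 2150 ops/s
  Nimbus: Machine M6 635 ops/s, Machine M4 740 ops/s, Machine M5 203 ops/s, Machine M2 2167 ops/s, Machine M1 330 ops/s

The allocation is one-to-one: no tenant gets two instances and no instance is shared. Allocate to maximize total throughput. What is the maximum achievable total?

Max total: 8640 ops/s

Optimal: Harbor→Machine M4 (1940 ops/s), Apex→Machine M6 (1655 ops/s), Cove→Machine M1 (2259 ops/s), Summit→Machine M5 (619 ops/s), Nimbus→Machine M2 (2167 ops/s) — total 1940+1655+2259+619+2167 = 8640 ops/s.
Column-greedy (each instance in turn goes to its best remaining tenant) gives 7199 ops/s, worse by 1441.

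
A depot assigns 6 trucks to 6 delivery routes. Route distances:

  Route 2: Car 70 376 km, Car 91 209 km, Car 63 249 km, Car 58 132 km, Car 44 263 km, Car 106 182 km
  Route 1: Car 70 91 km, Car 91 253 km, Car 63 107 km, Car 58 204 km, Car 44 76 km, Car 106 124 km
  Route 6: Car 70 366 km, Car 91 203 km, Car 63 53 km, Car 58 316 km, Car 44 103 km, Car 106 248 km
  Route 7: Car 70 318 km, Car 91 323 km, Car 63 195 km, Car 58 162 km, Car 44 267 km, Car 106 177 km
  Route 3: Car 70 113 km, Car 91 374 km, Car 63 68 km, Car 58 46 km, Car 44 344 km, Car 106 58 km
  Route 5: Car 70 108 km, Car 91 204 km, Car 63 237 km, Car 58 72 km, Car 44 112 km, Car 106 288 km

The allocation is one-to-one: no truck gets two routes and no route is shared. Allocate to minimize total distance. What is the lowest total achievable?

This is a one-to-one assignment (minimum-cost bipartite matching).
Optimal: Car 70→Route 5 (108 km), Car 91→Route 2 (209 km), Car 63→Route 6 (53 km), Car 58→Route 7 (162 km), Car 44→Route 1 (76 km), Car 106→Route 3 (58 km) — total 108+209+53+162+76+58 = 666 km.
Row-greedy (each truck in turn takes its cheapest remaining route) gives 874 km, worse by 208.

Minimum total: 666 km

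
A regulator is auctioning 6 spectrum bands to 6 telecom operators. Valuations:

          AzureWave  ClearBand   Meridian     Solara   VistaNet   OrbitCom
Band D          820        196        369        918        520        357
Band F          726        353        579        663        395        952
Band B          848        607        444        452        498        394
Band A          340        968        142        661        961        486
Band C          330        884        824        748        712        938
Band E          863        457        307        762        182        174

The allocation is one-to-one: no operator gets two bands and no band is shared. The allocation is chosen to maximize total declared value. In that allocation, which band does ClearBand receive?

This is the linear assignment problem.
Optimal: AzureWave→Band E ($863M), ClearBand→Band B ($607M), Meridian→Band C ($824M), Solara→Band D ($918M), VistaNet→Band A ($961M), OrbitCom→Band F ($952M) — total 863+607+824+918+961+952 = $5125M.
Column-greedy (each band in turn goes to its best remaining operator) gives $4692M, worse by 433.
Next-best assignment: AzureWave→Band E, ClearBand→Band A, Meridian→Band C, Solara→Band D, VistaNet→Band B, OrbitCom→Band F = $5023M.
Checked against all permutations: $5125M is optimal.
ClearBand's own top band is Band A ($968M), but forcing ClearBand→Band A and reassigning the rest optimally gives only $5023M — worse by 102.

ClearBand receives Band B.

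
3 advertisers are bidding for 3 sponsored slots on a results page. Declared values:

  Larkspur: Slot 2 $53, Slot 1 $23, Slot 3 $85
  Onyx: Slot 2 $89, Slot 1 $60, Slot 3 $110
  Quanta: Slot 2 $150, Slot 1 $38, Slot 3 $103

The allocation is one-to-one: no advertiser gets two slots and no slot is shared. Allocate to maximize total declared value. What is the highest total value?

Optimal: Larkspur→Slot 3 ($85), Onyx→Slot 1 ($60), Quanta→Slot 2 ($150) — total 85+60+150 = $295.
Max-entry greedy (repeatedly take the single best remaining cell) gives $283, worse by 12.
Every other assignment is strictly worse.

Maximum total: $295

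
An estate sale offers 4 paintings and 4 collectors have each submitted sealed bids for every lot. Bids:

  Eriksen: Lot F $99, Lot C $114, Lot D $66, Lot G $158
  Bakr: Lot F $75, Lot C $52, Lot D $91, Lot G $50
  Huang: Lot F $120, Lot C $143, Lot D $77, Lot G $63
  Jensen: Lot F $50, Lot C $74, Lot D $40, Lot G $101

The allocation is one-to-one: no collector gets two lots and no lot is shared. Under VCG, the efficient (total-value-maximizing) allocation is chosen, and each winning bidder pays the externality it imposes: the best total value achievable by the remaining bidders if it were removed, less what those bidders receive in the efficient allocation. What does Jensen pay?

Jensen pays $23.

Efficient allocation: Eriksen→Lot G ($158), Bakr→Lot D ($91), Huang→Lot F ($120), Jensen→Lot C ($74); total welfare W = $443.
Jensen receives Lot C at value $74, so the others get W − 74 = $369.
Without Jensen: best allocation of the remaining 3 bidders over all 4 lots is Eriksen→Lot G ($158), Bakr→Lot D ($91), Huang→Lot C ($143), total $392.
VCG payment = (others' best without Jensen) − (others' welfare with Jensen) = 392 − 369 = $23.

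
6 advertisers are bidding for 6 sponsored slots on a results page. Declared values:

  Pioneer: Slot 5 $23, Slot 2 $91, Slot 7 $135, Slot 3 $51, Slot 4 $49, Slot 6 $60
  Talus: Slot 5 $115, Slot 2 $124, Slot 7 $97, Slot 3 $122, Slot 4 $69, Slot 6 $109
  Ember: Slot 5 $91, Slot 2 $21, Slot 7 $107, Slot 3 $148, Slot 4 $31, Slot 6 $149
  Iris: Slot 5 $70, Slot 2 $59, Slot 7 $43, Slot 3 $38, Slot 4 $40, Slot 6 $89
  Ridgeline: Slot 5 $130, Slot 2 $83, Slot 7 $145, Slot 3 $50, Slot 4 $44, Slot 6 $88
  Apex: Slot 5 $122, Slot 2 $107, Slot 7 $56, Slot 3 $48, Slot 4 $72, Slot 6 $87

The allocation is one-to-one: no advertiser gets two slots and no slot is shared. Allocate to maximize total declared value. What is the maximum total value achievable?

Max total: $698

Treat this as an assignment problem: match each advertiser to one slot.
Optimal: Pioneer→Slot 7 ($135), Talus→Slot 2 ($124), Ember→Slot 3 ($148), Iris→Slot 6 ($89), Ridgeline→Slot 5 ($130), Apex→Slot 4 ($72) — total 135+124+148+89+130+72 = $698.
Row-greedy (each advertiser in turn takes its best remaining slot) gives $600, worse by 98.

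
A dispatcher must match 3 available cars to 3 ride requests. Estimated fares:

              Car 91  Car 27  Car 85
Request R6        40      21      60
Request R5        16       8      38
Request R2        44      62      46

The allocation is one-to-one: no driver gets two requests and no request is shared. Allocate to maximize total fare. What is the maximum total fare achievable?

Maximum total: $140

Optimal: Car 91→Request R6 ($40), Car 27→Request R2 ($62), Car 85→Request R5 ($38) — total 40+62+38 = $140.
Column-greedy (each request in turn goes to its best remaining driver) gives $138, worse by 2.
No other one-to-one assignment exceeds $140.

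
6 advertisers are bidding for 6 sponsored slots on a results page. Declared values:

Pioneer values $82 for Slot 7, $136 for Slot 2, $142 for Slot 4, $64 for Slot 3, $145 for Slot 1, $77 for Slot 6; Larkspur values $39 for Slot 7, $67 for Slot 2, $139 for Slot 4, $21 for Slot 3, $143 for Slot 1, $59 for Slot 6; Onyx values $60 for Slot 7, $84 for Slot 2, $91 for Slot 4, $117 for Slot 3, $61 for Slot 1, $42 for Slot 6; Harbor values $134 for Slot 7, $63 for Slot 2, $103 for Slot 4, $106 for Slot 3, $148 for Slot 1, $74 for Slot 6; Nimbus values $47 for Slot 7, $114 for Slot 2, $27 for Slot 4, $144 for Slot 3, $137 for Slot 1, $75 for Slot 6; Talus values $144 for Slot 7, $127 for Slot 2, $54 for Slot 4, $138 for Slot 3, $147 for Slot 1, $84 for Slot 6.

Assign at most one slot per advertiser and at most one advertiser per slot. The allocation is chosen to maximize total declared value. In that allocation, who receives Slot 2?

Optimal: Pioneer→Slot 2 ($136), Larkspur→Slot 4 ($139), Onyx→Slot 3 ($117), Harbor→Slot 1 ($148), Nimbus→Slot 6 ($75), Talus→Slot 7 ($144) — total 136+139+117+148+75+144 = $759.
Max-entry greedy (repeatedly take the single best remaining cell) gives $721, worse by 38.
Next-best assignment: Pioneer→Slot 2, Larkspur→Slot 4, Onyx→Slot 6, Harbor→Slot 1, Nimbus→Slot 3, Talus→Slot 7 = $753.
Swapping Pioneer↔Nimbus (Pioneer→Slot 6 $77, Nimbus→Slot 2 $114) loses 20.
Every other assignment is strictly worse.
Pioneer's own top slot is Slot 1 ($145), but forcing Pioneer→Slot 1 and reassigning the rest optimally gives only $737 — worse by 22.

Pioneer receives Slot 2.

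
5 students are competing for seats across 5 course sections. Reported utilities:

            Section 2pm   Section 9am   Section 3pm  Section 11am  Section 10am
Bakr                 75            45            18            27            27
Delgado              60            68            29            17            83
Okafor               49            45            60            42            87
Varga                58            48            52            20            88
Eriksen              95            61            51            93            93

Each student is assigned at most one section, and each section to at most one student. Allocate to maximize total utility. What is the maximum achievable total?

Maximum total: 384 points

This is a one-to-one assignment (maximum-weight bipartite matching).
Optimal: Bakr→Section 2pm (75 points), Delgado→Section 9am (68 points), Okafor→Section 3pm (60 points), Varga→Section 10am (88 points), Eriksen→Section 11am (93 points) — total 75+68+60+88+93 = 384 points.
Swapping Delgado↔Bakr (Delgado→Section 2pm 60 points, Bakr→Section 9am 45 points) loses 38.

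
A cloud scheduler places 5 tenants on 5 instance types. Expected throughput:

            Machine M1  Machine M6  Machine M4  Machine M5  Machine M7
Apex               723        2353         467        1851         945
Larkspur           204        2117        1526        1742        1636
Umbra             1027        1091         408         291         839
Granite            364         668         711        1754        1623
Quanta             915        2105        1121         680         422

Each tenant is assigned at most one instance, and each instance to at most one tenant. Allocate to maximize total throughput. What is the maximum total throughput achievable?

Max total: 8132 ops/s

This is the linear assignment problem.
Optimal: Apex→Machine M5 (1851 ops/s), Larkspur→Machine M4 (1526 ops/s), Umbra→Machine M1 (1027 ops/s), Granite→Machine M7 (1623 ops/s), Quanta→Machine M6 (2105 ops/s) — total 1851+1526+1027+1623+2105 = 8132 ops/s.
Row-greedy (each tenant in turn takes its best remaining instance) gives 7866 ops/s, worse by 266.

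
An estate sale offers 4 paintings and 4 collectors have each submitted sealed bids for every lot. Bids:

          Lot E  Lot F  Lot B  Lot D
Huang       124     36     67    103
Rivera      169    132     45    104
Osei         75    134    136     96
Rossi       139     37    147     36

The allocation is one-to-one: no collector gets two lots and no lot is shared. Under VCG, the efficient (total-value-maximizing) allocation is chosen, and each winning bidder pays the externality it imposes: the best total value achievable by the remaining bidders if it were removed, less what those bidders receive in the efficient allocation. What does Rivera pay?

Efficient allocation: Huang→Lot D ($103), Rivera→Lot E ($169), Osei→Lot F ($134), Rossi→Lot B ($147); total welfare W = $553.
Rivera receives Lot E at value $169, so the others get W − 169 = $384.
Without Rivera: best allocation of the remaining 3 bidders over all 4 lots is Huang→Lot E ($124), Osei→Lot F ($134), Rossi→Lot B ($147), total $405.
VCG payment = (others' best without Rivera) − (others' welfare with Rivera) = 405 − 384 = $21.

Rivera pays $21.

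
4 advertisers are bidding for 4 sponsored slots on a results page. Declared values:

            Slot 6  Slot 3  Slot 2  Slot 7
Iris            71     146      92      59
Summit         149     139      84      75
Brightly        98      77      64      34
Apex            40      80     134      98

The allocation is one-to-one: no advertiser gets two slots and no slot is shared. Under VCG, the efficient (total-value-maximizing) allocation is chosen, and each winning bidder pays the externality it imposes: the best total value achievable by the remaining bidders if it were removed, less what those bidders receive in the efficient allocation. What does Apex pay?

Apex pays $30.

Efficient allocation: Iris→Slot 3 ($146), Summit→Slot 6 ($149), Brightly→Slot 7 ($34), Apex→Slot 2 ($134); total welfare W = $463.
Apex receives Slot 2 at value $134, so the others get W − 134 = $329.
Without Apex: best allocation of the remaining 3 bidders over all 4 slots is Iris→Slot 3 ($146), Summit→Slot 6 ($149), Brightly→Slot 2 ($64), total $359.
VCG payment = (others' best without Apex) − (others' welfare with Apex) = 359 − 329 = $30.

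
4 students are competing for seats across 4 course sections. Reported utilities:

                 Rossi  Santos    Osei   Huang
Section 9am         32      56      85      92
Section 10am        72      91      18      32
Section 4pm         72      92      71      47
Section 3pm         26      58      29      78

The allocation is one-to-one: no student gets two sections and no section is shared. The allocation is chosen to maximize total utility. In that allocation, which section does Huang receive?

This is a one-to-one assignment (maximum-weight bipartite matching).
Optimal: Rossi→Section 10am (72 points), Santos→Section 4pm (92 points), Osei→Section 9am (85 points), Huang→Section 3pm (78 points) — total 72+92+85+78 = 327 points.
Checked against all permutations: 327 points is optimal.
Huang's own top section is Section 9am (92 points), but forcing Huang→Section 9am and reassigning the rest optimally gives only 293 points — worse by 34.

Huang receives Section 3pm.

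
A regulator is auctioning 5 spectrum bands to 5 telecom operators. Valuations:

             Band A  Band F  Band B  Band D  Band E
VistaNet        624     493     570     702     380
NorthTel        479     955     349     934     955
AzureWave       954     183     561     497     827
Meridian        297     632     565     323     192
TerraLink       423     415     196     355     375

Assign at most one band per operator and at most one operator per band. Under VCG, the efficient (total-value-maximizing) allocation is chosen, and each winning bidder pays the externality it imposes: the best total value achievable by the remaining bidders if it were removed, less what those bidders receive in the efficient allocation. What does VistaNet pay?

VistaNet pays $7M.

Efficient allocation: VistaNet→Band D ($702M), NorthTel→Band E ($955M), AzureWave→Band A ($954M), Meridian→Band B ($565M), TerraLink→Band F ($415M); total welfare W = $3591M.
VistaNet receives Band D at value $702M, so the others get W − 702 = $2889M.
Without VistaNet: best allocation of the remaining 4 bidders over all 5 bands is NorthTel→Band E ($955M), AzureWave→Band A ($954M), Meridian→Band F ($632M), TerraLink→Band D ($355M), total $2896M.
VCG payment = (others' best without VistaNet) − (others' welfare with VistaNet) = 2896 − 2889 = $7M.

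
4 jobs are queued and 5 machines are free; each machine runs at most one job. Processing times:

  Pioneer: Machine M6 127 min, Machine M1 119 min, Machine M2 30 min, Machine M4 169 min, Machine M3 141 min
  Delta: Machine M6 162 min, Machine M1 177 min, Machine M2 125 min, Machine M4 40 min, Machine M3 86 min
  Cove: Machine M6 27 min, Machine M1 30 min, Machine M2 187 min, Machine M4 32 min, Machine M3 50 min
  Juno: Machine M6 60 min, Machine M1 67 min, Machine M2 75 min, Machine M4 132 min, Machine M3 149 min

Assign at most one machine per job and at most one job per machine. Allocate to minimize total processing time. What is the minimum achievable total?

This is a one-to-one assignment (minimum-cost bipartite matching).
Optimal: Pioneer→Machine M2 (30 min), Delta→Machine M4 (40 min), Cove→Machine M1 (30 min), Juno→Machine M6 (60 min) — total 30+40+30+60 = 160 min.
Column-greedy (each machine in turn goes to its cheapest remaining job) gives 164 min, worse by 4.
Next-best assignment: Pioneer→Machine M2, Delta→Machine M4, Cove→Machine M6, Juno→Machine M1 = 164 min.
Swapping Delta↔Juno (Delta→Machine M6 162 min, Juno→Machine M4 132 min) adds 194.
No other one-to-one assignment undercuts 160 min.

Minimum total: 160 min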